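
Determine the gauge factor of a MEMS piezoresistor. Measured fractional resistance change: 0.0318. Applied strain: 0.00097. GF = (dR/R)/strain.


Step 1: Identify values.
dR/R = 0.0318, strain = 0.00097
Step 2: GF = (dR/R) / strain = 0.0318 / 0.00097
GF = 32.8


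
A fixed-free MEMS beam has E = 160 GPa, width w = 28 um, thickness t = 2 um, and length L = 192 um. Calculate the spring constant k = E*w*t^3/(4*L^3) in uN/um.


Step 1: Convert E to consistent units (1 GPa = 1000 uN/um^2).
E = 160 GPa = 160000 uN/um^2
Step 2: Compute t^3 = 2^3 = 8
Step 3: Compute L^3 = 192^3 = 7077888
Step 4: k = 160000 * 28 * 8 / (4 * 7077888)
k = 1.2659 uN/um


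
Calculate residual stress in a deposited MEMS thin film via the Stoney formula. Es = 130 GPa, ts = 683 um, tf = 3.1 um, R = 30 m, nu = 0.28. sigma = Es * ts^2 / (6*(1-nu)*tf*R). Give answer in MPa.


Step 1: Compute numerator: Es * ts^2 = 130 * 683^2 = 60643570 (GPa*um^2)
Step 2: Compute denominator (R in um): 6*(1-nu)*tf*R = 6*0.72*3.1*30e6 = 401760000.0 (um^2)
Step 3: sigma (GPa) = 60643570 / 401760000.0 = 1.50945e-01 GPa
Step 4: Convert to MPa (x1000): sigma = 150.9 MPa


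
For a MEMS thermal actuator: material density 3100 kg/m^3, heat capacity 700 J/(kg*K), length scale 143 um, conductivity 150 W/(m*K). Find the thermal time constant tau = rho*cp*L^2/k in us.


Step 1: Convert L to m: L = 143e-6 m
Step 2: L^2 = (143e-6)^2 = 2.0449e-08 m^2
Step 3: tau = 3100 * 700 * 2.0449e-08 / 150 = 2.9582887e-04 s
Step 4: Convert to microseconds (multiply by 1e6).
tau = 295.829 us


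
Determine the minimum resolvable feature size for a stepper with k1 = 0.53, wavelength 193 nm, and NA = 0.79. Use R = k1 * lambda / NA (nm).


Step 1: Identify values: k1 = 0.53, lambda = 193 nm, NA = 0.79
Step 2: R = k1 * lambda / NA
R = 0.53 * 193 / 0.79
R = 129.5 nm


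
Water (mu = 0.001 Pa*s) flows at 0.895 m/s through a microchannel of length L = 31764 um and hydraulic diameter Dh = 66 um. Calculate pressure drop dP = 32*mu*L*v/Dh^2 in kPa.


Step 1: Convert to SI: L = 31764e-6 m, Dh = 66e-6 m
Step 2: dP = 32 * 0.001 * 31764e-6 * 0.895 / (66e-6)^2
Step 3: dP = 208843.20 Pa
Step 4: Convert to kPa: dP = 208.84 kPa


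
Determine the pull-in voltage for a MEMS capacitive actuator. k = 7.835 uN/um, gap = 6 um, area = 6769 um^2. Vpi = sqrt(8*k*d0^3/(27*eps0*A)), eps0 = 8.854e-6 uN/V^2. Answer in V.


Step 1: Compute numerator: 8 * k * d0^3 = 8 * 7.835 * 6^3 = 13538.88
Step 2: Compute denominator: 27 * eps0 * A = 27 * 8.854e-6 * 6769 = 1.618184
Step 3: Vpi = sqrt(13538.88 / 1.618184)
Vpi = 91.47 V


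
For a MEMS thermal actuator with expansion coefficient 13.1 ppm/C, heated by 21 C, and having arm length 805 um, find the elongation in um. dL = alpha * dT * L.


Step 1: Convert CTE: alpha = 13.1 ppm/C = 13.1e-6 /C
Step 2: dL = 13.1e-6 * 21 * 805
dL = 0.2215 um


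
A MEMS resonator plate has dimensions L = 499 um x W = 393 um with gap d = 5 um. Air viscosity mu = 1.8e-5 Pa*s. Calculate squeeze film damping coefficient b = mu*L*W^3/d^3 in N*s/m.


Step 1: Convert to SI.
L = 499e-6 m, W = 393e-6 m, d = 5e-6 m
Step 2: W^3 = (393e-6)^3 = 6.07e-11 m^3
Step 3: d^3 = (5e-6)^3 = 1.25e-16 m^3
Step 4: b = 1.8e-5 * 499e-6 * 6.07e-11 / 1.25e-16
b = 4.36e-03 N*s/m


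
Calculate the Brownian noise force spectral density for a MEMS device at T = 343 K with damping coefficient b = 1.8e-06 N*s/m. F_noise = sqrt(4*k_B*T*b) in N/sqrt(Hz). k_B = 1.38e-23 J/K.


Step 1: Compute 4 * k_B * T * b
= 4 * 1.38e-23 * 343 * 1.8e-06
= 3.4080e-26 N^2/Hz
Step 2: F_noise = sqrt(3.4080e-26)
F_noise = 1.85e-13 N/sqrt(Hz)


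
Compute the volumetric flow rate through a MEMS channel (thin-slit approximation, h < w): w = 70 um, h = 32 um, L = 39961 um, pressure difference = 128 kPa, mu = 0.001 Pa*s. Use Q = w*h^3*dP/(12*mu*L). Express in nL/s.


Step 1: Convert all dimensions to SI (meters).
w = 70e-6 m, h = 32e-6 m, L = 39961e-6 m, dP = 128e3 Pa
Step 2: Q = w * h^3 * dP / (12 * mu * L)
Q = 70e-6 * (32e-6)^3 * 128e3 / (12 * 0.001 * 39961e-6) = 6.1226629e-10 m^3/s
Step 3: Convert Q from m^3/s to nL/s (1 m^3 = 1e12 nL, so multiply by 1e12).
Q = 612.266 nL/s


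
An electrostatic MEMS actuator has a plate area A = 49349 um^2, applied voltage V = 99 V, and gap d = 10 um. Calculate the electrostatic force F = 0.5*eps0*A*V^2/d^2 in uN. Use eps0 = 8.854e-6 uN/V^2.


Step 1: Identify parameters.
eps0 = 8.854e-6 uN/V^2, A = 49349 um^2, V = 99 V, d = 10 um
Step 2: Compute V^2 = 99^2 = 9801
Step 3: Compute d^2 = 10^2 = 100
Step 4: F = 0.5 * 8.854e-6 * 49349 * 9801 / 100
F = 21.412 uN


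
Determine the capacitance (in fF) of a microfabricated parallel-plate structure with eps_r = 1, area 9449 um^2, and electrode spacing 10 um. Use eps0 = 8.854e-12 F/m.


Step 1: Convert area to m^2: A = 9449e-12 m^2
Step 2: Convert gap to m: d = 10e-6 m
Step 3: C = eps0 * eps_r * A / d
C = 8.854e-12 * 1 * 9449e-12 / 10e-6
Step 4: Convert to fF (multiply by 1e15).
C = 8.37 fF


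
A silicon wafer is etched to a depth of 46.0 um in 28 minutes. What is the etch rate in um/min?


Step 1: Etch rate = depth / time
Step 2: rate = 46.0 / 28
rate = 1.643 um/min


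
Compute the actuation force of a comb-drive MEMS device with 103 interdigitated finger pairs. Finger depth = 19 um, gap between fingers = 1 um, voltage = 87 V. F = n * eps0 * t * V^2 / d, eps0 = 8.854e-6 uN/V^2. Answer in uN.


Step 1: Parameters: n=103, eps0=8.854e-6 uN/V^2, t=19 um, V=87 V, d=1 um
Step 2: V^2 = 7569
Step 3: F = 103 * 8.854e-6 * 19 * 7569 / 1
F = 131.15 uN


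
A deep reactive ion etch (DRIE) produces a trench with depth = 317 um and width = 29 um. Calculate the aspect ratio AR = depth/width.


Step 1: AR = depth / width
Step 2: AR = 317 / 29
AR = 10.9


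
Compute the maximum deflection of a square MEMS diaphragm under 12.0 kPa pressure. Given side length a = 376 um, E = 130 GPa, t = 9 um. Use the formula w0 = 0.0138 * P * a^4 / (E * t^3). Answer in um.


Step 1: Convert pressure to compatible units (E is in GPa, so P in GPa).
P = 12.0 kPa = 12.0e-6 GPa
Step 2: Compute numerator: 0.0138 * P * a^4.
a^4 = 376^4 = 19987173376
numerator = 0.0138 * 12.0e-6 * 19987173376 = 3.3099e+03
Step 3: Compute denominator: E * t^3 = 130 * 9^3 = 94770
Step 4: w0 = numerator / denominator = 3.3099e+03 / 94770 = 0.0349 um


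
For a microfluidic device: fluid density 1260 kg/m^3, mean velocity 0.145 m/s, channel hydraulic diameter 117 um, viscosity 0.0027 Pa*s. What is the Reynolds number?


Step 1: Convert Dh to meters: Dh = 117e-6 m
Step 2: Re = rho * v * Dh / mu
Re = 1260 * 0.145 * 117e-6 / 0.0027
Re = 7.917


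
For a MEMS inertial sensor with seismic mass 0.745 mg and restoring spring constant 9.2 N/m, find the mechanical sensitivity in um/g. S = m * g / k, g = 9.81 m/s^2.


Step 1: Convert mass: m = 0.745 mg = 7.45e-07 kg
Step 2: S = m * g / k = 7.45e-07 * 9.81 / 9.2
Step 3: S = 7.94e-07 m/g
Step 4: Convert to um/g: S = 0.794 um/g


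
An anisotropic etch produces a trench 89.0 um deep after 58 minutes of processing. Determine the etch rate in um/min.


Step 1: Etch rate = depth / time
Step 2: rate = 89.0 / 58
rate = 1.534 um/min


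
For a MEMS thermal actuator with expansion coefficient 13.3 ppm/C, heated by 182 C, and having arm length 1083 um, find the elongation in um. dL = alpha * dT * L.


Step 1: Convert CTE: alpha = 13.3 ppm/C = 13.3e-6 /C
Step 2: dL = 13.3e-6 * 182 * 1083
dL = 2.6215 um


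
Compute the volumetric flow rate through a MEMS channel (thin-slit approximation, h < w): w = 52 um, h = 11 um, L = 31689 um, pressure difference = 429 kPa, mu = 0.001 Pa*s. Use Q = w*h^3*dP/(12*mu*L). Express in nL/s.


Step 1: Convert all dimensions to SI (meters).
w = 52e-6 m, h = 11e-6 m, L = 31689e-6 m, dP = 429e3 Pa
Step 2: Q = w * h^3 * dP / (12 * mu * L)
Q = 52e-6 * (11e-6)^3 * 429e3 / (12 * 0.001 * 31689e-6) = 7.808164e-11 m^3/s
Step 3: Convert Q from m^3/s to nL/s (1 m^3 = 1e12 nL, so multiply by 1e12).
Q = 78.082 nL/s


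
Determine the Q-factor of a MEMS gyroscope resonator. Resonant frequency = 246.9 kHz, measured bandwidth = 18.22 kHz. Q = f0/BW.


Step 1: Q = f0 / bandwidth
Step 2: Q = 246.9 / 18.22
Q = 13.6


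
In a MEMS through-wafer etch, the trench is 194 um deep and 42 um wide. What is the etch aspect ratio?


Step 1: AR = depth / width
Step 2: AR = 194 / 42
AR = 4.6


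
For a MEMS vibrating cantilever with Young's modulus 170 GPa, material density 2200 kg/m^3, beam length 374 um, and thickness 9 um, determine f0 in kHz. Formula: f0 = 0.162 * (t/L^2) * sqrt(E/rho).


Step 1: Convert units to SI.
t_SI = 9e-6 m, L_SI = 374e-6 m
Step 2: Calculate sqrt(E/rho).
sqrt(170e9 / 2200) = 8790.49 m/s
Step 3: Compute f0.
f0 = 0.162 * 9e-6 / (374e-6)^2 * 8790.49 = 91627.8 Hz = 91.63 kHz


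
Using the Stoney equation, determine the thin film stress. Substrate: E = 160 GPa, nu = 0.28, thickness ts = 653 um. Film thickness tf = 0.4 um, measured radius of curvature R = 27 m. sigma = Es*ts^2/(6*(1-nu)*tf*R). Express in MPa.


Step 1: Compute numerator: Es * ts^2 = 160 * 653^2 = 68225440 (GPa*um^2)
Step 2: Compute denominator (R in um): 6*(1-nu)*tf*R = 6*0.72*0.4*27e6 = 46656000.0 (um^2)
Step 3: sigma (GPa) = 68225440 / 46656000.0 = 1.462308e+00 GPa
Step 4: Convert to MPa (x1000): sigma = 1462.3 MPa


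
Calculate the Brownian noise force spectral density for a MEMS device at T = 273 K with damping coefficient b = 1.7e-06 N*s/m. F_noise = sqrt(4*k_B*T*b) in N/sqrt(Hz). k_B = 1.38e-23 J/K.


Step 1: Compute 4 * k_B * T * b
= 4 * 1.38e-23 * 273 * 1.7e-06
= 2.5618e-26 N^2/Hz
Step 2: F_noise = sqrt(2.5618e-26)
F_noise = 1.60e-13 N/sqrt(Hz)


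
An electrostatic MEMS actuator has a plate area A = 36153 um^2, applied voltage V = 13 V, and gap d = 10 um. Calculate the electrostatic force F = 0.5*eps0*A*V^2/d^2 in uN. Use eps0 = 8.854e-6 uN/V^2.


Step 1: Identify parameters.
eps0 = 8.854e-6 uN/V^2, A = 36153 um^2, V = 13 V, d = 10 um
Step 2: Compute V^2 = 13^2 = 169
Step 3: Compute d^2 = 10^2 = 100
Step 4: F = 0.5 * 8.854e-6 * 36153 * 169 / 100
F = 0.27 uN


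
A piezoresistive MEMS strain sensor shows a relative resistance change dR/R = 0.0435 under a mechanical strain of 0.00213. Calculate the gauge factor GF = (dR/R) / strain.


Step 1: Identify values.
dR/R = 0.0435, strain = 0.00213
Step 2: GF = (dR/R) / strain = 0.0435 / 0.00213
GF = 20.4


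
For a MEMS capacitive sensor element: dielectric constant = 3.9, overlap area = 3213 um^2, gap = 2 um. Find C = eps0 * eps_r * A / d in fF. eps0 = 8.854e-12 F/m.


Step 1: Convert area to m^2: A = 3213e-12 m^2
Step 2: Convert gap to m: d = 2e-6 m
Step 3: C = eps0 * eps_r * A / d
C = 8.854e-12 * 3.9 * 3213e-12 / 2e-6
Step 4: Convert to fF (multiply by 1e15).
C = 55.47 fF


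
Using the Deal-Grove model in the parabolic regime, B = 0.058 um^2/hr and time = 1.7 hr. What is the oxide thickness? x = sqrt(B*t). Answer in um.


Step 1: Compute B*t = 0.058 * 1.7 = 0.0986
Step 2: x = sqrt(0.0986)
x = 0.314 um


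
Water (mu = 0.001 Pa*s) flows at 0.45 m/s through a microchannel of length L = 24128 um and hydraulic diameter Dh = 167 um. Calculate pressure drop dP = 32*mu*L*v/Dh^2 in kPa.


Step 1: Convert to SI: L = 24128e-6 m, Dh = 167e-6 m
Step 2: dP = 32 * 0.001 * 24128e-6 * 0.45 / (167e-6)^2
Step 3: dP = 12458.07 Pa
Step 4: Convert to kPa: dP = 12.46 kPa


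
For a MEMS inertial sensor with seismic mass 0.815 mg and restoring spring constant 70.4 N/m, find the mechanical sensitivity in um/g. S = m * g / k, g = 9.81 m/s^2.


Step 1: Convert mass: m = 0.815 mg = 8.15e-07 kg
Step 2: S = m * g / k = 8.15e-07 * 9.81 / 70.4
Step 3: S = 1.14e-07 m/g
Step 4: Convert to um/g: S = 0.114 um/g


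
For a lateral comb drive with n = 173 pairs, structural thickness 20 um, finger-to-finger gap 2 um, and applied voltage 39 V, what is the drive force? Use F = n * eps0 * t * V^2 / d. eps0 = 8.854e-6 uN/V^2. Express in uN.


Step 1: Parameters: n=173, eps0=8.854e-6 uN/V^2, t=20 um, V=39 V, d=2 um
Step 2: V^2 = 1521
Step 3: F = 173 * 8.854e-6 * 20 * 1521 / 2
F = 23.298 uN


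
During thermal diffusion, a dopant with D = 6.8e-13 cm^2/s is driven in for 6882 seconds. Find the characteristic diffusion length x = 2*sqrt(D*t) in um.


Step 1: Compute D*t = 6.8e-13 * 6882 = 4.67976e-09 cm^2
Step 2: sqrt(D*t) = 6.84088e-05 cm
Step 3: x = 2 * 6.84088e-05 cm = 1.368176e-04 cm
Step 4: Convert to um (1 cm = 1e4 um): x = 1.368 um


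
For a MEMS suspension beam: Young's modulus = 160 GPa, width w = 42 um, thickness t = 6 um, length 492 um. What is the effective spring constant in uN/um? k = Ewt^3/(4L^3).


Step 1: Convert E to consistent units (1 GPa = 1000 uN/um^2).
E = 160 GPa = 160000 uN/um^2
Step 2: Compute t^3 = 6^3 = 216
Step 3: Compute L^3 = 492^3 = 119095488
Step 4: k = 160000 * 42 * 216 / (4 * 119095488)
k = 3.047 uN/um


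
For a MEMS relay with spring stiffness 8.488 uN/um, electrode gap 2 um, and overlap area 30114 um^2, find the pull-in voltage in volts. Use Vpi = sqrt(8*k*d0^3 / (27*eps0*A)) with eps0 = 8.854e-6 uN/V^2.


Step 1: Compute numerator: 8 * k * d0^3 = 8 * 8.488 * 2^3 = 543.232
Step 2: Compute denominator: 27 * eps0 * A = 27 * 8.854e-6 * 30114 = 7.198993
Step 3: Vpi = sqrt(543.232 / 7.198993)
Vpi = 8.69 V


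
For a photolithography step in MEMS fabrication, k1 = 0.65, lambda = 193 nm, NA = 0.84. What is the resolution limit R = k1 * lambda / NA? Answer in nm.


Step 1: Identify values: k1 = 0.65, lambda = 193 nm, NA = 0.84
Step 2: R = k1 * lambda / NA
R = 0.65 * 193 / 0.84
R = 149.3 nm


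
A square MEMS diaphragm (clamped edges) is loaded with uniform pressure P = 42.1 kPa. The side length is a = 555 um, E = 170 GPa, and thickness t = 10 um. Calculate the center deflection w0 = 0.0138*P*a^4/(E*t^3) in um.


Step 1: Convert pressure to compatible units (E is in GPa, so P in GPa).
P = 42.1 kPa = 42.1e-6 GPa
Step 2: Compute numerator: 0.0138 * P * a^4.
a^4 = 555^4 = 94879400625
numerator = 0.0138 * 42.1e-6 * 94879400625 = 5.5123e+04
Step 3: Compute denominator: E * t^3 = 170 * 10^3 = 170000
Step 4: w0 = numerator / denominator = 5.5123e+04 / 170000 = 0.3243 um


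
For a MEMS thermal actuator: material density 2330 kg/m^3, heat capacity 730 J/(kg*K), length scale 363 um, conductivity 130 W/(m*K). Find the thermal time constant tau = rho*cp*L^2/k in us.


Step 1: Convert L to m: L = 363e-6 m
Step 2: L^2 = (363e-6)^2 = 1.31769e-07 m^2
Step 3: tau = 2330 * 730 * 1.31769e-07 / 130 = 1.72404532e-03 s
Step 4: Convert to microseconds (multiply by 1e6).
tau = 1724.045 us


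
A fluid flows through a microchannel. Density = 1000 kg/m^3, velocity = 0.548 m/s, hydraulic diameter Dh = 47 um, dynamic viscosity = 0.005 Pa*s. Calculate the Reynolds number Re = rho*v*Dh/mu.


Step 1: Convert Dh to meters: Dh = 47e-6 m
Step 2: Re = rho * v * Dh / mu
Re = 1000 * 0.548 * 47e-6 / 0.005
Re = 5.151


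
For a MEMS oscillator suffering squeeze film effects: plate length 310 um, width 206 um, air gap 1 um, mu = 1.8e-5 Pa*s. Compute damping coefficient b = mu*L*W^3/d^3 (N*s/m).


Step 1: Convert to SI.
L = 310e-6 m, W = 206e-6 m, d = 1e-6 m
Step 2: W^3 = (206e-6)^3 = 8.74e-12 m^3
Step 3: d^3 = (1e-6)^3 = 1.00e-18 m^3
Step 4: b = 1.8e-5 * 310e-6 * 8.74e-12 / 1.00e-18
b = 4.88e-02 N*s/m


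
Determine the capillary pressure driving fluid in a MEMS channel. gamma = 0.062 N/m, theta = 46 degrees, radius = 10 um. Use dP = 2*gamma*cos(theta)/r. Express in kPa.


Step 1: cos(46 deg) = 0.6947
Step 2: Convert r to m: r = 10e-6 m
Step 3: dP = 2 * 0.062 * 0.6947 / 10e-6 = 8614.3 Pa
Step 4: Convert Pa to kPa (divide by 1000).
dP = 8.61 kPa


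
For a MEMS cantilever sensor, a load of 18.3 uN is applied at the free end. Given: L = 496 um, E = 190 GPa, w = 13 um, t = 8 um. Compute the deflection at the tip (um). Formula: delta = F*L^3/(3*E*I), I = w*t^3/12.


Step 1: Calculate the second moment of area.
I = w * t^3 / 12 = 13 * 8^3 / 12 = 554.6667 um^4
Step 2: Convert E to consistent units (1 GPa = 1000 uN/um^2).
E = 190 GPa = 190000 uN/um^2
Step 3: Calculate tip deflection.
delta = F * L^3 / (3 * E * I)
delta = 18.3 * 496^3 / (3 * 190000 * 554.6667)
delta = 7.063 um


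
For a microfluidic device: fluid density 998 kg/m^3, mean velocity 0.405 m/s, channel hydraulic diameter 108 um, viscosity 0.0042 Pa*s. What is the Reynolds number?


Step 1: Convert Dh to meters: Dh = 108e-6 m
Step 2: Re = rho * v * Dh / mu
Re = 998 * 0.405 * 108e-6 / 0.0042
Re = 10.393


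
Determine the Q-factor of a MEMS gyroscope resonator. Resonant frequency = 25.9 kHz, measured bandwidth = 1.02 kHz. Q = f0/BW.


Step 1: Q = f0 / bandwidth
Step 2: Q = 25.9 / 1.02
Q = 25.4


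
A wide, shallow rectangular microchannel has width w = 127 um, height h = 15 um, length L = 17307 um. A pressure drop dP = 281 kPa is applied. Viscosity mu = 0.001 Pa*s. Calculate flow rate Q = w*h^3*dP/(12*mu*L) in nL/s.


Step 1: Convert all dimensions to SI (meters).
w = 127e-6 m, h = 15e-6 m, L = 17307e-6 m, dP = 281e3 Pa
Step 2: Q = w * h^3 * dP / (12 * mu * L)
Q = 127e-6 * (15e-6)^3 * 281e3 / (12 * 0.001 * 17307e-6) = 5.7993695e-10 m^3/s
Step 3: Convert Q from m^3/s to nL/s (1 m^3 = 1e12 nL, so multiply by 1e12).
Q = 579.937 nL/s


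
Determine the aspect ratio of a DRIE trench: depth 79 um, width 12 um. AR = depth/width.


Step 1: AR = depth / width
Step 2: AR = 79 / 12
AR = 6.6


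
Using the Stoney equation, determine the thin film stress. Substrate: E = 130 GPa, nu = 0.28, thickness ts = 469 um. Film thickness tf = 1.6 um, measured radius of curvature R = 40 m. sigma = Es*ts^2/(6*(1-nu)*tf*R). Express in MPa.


Step 1: Compute numerator: Es * ts^2 = 130 * 469^2 = 28594930 (GPa*um^2)
Step 2: Compute denominator (R in um): 6*(1-nu)*tf*R = 6*0.72*1.6*40e6 = 276480000.0 (um^2)
Step 3: sigma (GPa) = 28594930 / 276480000.0 = 1.03425e-01 GPa
Step 4: Convert to MPa (x1000): sigma = 103.4 MPa


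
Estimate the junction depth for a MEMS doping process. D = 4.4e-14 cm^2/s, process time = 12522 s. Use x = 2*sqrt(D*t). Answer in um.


Step 1: Compute D*t = 4.4e-14 * 12522 = 5.50968e-10 cm^2
Step 2: sqrt(D*t) = 2.3473e-05 cm
Step 3: x = 2 * 2.3473e-05 cm = 4.6946e-05 cm
Step 4: Convert to um (1 cm = 1e4 um): x = 0.469 um


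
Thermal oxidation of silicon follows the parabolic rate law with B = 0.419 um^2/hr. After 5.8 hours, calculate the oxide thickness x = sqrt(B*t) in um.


Step 1: Compute B*t = 0.419 * 5.8 = 2.4302
Step 2: x = sqrt(2.4302)
x = 1.559 um


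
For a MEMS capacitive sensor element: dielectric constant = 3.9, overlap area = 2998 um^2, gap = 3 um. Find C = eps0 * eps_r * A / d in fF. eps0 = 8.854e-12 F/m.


Step 1: Convert area to m^2: A = 2998e-12 m^2
Step 2: Convert gap to m: d = 3e-6 m
Step 3: C = eps0 * eps_r * A / d
C = 8.854e-12 * 3.9 * 2998e-12 / 3e-6
Step 4: Convert to fF (multiply by 1e15).
C = 34.51 fF


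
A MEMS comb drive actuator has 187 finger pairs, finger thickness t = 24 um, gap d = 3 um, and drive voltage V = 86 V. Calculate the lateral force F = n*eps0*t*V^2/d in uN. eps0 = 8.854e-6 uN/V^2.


Step 1: Parameters: n=187, eps0=8.854e-6 uN/V^2, t=24 um, V=86 V, d=3 um
Step 2: V^2 = 7396
Step 3: F = 187 * 8.854e-6 * 24 * 7396 / 3
F = 97.964 uN


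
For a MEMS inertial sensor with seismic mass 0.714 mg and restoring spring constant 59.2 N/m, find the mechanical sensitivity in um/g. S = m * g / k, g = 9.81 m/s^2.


Step 1: Convert mass: m = 0.714 mg = 7.14e-07 kg
Step 2: S = m * g / k = 7.14e-07 * 9.81 / 59.2
Step 3: S = 1.18e-07 m/g
Step 4: Convert to um/g: S = 0.118 um/g


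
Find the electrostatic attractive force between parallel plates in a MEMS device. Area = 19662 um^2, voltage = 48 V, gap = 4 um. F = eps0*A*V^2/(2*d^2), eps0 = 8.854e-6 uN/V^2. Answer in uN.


Step 1: Identify parameters.
eps0 = 8.854e-6 uN/V^2, A = 19662 um^2, V = 48 V, d = 4 um
Step 2: Compute V^2 = 48^2 = 2304
Step 3: Compute d^2 = 4^2 = 16
Step 4: F = 0.5 * 8.854e-6 * 19662 * 2304 / 16
F = 12.534 uN


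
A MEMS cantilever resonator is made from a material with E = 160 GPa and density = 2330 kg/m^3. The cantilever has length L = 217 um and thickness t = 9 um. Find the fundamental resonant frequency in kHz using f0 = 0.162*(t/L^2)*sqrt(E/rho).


Step 1: Convert units to SI.
t_SI = 9e-6 m, L_SI = 217e-6 m
Step 2: Calculate sqrt(E/rho).
sqrt(160e9 / 2330) = 8286.71 m/s
Step 3: Compute f0.
f0 = 0.162 * 9e-6 / (217e-6)^2 * 8286.71 = 256578.5 Hz = 256.58 kHz


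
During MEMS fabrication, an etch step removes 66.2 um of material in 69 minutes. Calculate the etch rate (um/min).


Step 1: Etch rate = depth / time
Step 2: rate = 66.2 / 69
rate = 0.959 um/min


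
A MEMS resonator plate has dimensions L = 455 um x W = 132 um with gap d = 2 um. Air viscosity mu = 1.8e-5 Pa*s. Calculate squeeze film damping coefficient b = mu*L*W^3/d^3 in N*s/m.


Step 1: Convert to SI.
L = 455e-6 m, W = 132e-6 m, d = 2e-6 m
Step 2: W^3 = (132e-6)^3 = 2.30e-12 m^3
Step 3: d^3 = (2e-6)^3 = 8.00e-18 m^3
Step 4: b = 1.8e-5 * 455e-6 * 2.30e-12 / 8.00e-18
b = 2.35e-03 N*s/m


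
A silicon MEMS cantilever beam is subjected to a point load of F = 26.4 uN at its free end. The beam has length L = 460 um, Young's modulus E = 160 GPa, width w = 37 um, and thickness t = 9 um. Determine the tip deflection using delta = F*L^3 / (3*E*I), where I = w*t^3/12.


Step 1: Calculate the second moment of area.
I = w * t^3 / 12 = 37 * 9^3 / 12 = 2247.75 um^4
Step 2: Convert E to consistent units (1 GPa = 1000 uN/um^2).
E = 160 GPa = 160000 uN/um^2
Step 3: Calculate tip deflection.
delta = F * L^3 / (3 * E * I)
delta = 26.4 * 460^3 / (3 * 160000 * 2247.75)
delta = 2.3817 um


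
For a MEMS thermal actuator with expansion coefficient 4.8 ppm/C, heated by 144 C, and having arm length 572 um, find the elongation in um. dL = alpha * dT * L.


Step 1: Convert CTE: alpha = 4.8 ppm/C = 4.8e-6 /C
Step 2: dL = 4.8e-6 * 144 * 572
dL = 0.3954 um


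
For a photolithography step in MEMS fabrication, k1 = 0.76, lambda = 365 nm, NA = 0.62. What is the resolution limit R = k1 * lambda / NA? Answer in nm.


Step 1: Identify values: k1 = 0.76, lambda = 365 nm, NA = 0.62
Step 2: R = k1 * lambda / NA
R = 0.76 * 365 / 0.62
R = 447.4 nm


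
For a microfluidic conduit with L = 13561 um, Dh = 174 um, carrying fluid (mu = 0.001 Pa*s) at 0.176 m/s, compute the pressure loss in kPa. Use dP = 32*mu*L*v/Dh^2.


Step 1: Convert to SI: L = 13561e-6 m, Dh = 174e-6 m
Step 2: dP = 32 * 0.001 * 13561e-6 * 0.176 / (174e-6)^2
Step 3: dP = 2522.64 Pa
Step 4: Convert to kPa: dP = 2.52 kPa


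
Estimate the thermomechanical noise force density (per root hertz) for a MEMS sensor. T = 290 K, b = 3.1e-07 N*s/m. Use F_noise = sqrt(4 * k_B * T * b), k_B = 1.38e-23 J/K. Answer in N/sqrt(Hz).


Step 1: Compute 4 * k_B * T * b
= 4 * 1.38e-23 * 290 * 3.1e-07
= 4.9625e-27 N^2/Hz
Step 2: F_noise = sqrt(4.9625e-27)
F_noise = 7.04e-14 N/sqrt(Hz)


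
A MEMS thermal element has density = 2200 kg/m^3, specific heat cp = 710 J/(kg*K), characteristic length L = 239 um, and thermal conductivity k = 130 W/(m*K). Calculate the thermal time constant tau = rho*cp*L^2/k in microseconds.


Step 1: Convert L to m: L = 239e-6 m
Step 2: L^2 = (239e-6)^2 = 5.7121e-08 m^2
Step 3: tau = 2200 * 710 * 5.7121e-08 / 130 = 6.8633078e-04 s
Step 4: Convert to microseconds (multiply by 1e6).
tau = 686.331 us


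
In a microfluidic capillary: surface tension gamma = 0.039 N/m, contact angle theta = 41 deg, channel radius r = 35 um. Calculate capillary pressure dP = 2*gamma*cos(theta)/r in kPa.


Step 1: cos(41 deg) = 0.7547
Step 2: Convert r to m: r = 35e-6 m
Step 3: dP = 2 * 0.039 * 0.7547 / 35e-6 = 1681.9 Pa
Step 4: Convert Pa to kPa (divide by 1000).
dP = 1.68 kPa


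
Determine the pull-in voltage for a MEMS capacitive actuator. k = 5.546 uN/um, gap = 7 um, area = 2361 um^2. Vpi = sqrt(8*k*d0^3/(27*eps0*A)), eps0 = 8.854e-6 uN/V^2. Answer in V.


Step 1: Compute numerator: 8 * k * d0^3 = 8 * 5.546 * 7^3 = 15218.224
Step 2: Compute denominator: 27 * eps0 * A = 27 * 8.854e-6 * 2361 = 0.564416
Step 3: Vpi = sqrt(15218.224 / 0.564416)
Vpi = 164.2 V


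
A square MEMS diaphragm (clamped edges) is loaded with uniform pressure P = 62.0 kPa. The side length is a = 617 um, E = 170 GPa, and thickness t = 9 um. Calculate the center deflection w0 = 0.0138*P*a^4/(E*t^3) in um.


Step 1: Convert pressure to compatible units (E is in GPa, so P in GPa).
P = 62.0 kPa = 62.0e-6 GPa
Step 2: Compute numerator: 0.0138 * P * a^4.
a^4 = 617^4 = 144924114721
numerator = 0.0138 * 62.0e-6 * 144924114721 = 1.239971e+05
Step 3: Compute denominator: E * t^3 = 170 * 9^3 = 123930
Step 4: w0 = numerator / denominator = 1.239971e+05 / 123930 = 1.0005 um


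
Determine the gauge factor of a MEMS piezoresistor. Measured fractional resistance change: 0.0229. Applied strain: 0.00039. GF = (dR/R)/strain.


Step 1: Identify values.
dR/R = 0.0229, strain = 0.00039
Step 2: GF = (dR/R) / strain = 0.0229 / 0.00039
GF = 58.7


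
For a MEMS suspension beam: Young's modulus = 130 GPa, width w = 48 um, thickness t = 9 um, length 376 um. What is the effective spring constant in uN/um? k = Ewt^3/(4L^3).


Step 1: Convert E to consistent units (1 GPa = 1000 uN/um^2).
E = 130 GPa = 130000 uN/um^2
Step 2: Compute t^3 = 9^3 = 729
Step 3: Compute L^3 = 376^3 = 53157376
Step 4: k = 130000 * 48 * 729 / (4 * 53157376)
k = 21.3938 uN/um


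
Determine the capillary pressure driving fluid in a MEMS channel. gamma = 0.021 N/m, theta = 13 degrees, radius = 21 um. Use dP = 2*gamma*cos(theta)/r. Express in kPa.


Step 1: cos(13 deg) = 0.9744
Step 2: Convert r to m: r = 21e-6 m
Step 3: dP = 2 * 0.021 * 0.9744 / 21e-6 = 1948.8 Pa
Step 4: Convert Pa to kPa (divide by 1000).
dP = 1.95 kPa


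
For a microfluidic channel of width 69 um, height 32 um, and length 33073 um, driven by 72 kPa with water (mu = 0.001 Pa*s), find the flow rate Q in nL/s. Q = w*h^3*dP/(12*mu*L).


Step 1: Convert all dimensions to SI (meters).
w = 69e-6 m, h = 32e-6 m, L = 33073e-6 m, dP = 72e3 Pa
Step 2: Q = w * h^3 * dP / (12 * mu * L)
Q = 69e-6 * (32e-6)^3 * 72e3 / (12 * 0.001 * 33073e-6) = 4.1018208e-10 m^3/s
Step 3: Convert Q from m^3/s to nL/s (1 m^3 = 1e12 nL, so multiply by 1e12).
Q = 410.182 nL/s


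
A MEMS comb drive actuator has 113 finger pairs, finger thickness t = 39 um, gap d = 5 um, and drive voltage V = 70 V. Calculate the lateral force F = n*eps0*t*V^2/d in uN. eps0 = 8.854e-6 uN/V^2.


Step 1: Parameters: n=113, eps0=8.854e-6 uN/V^2, t=39 um, V=70 V, d=5 um
Step 2: V^2 = 4900
Step 3: F = 113 * 8.854e-6 * 39 * 4900 / 5
F = 38.239 uN


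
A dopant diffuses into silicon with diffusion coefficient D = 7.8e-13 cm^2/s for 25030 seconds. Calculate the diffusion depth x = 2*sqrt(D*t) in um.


Step 1: Compute D*t = 7.8e-13 * 25030 = 1.95234e-08 cm^2
Step 2: sqrt(D*t) = 1.39726e-04 cm
Step 3: x = 2 * 1.39726e-04 cm = 2.79452e-04 cm
Step 4: Convert to um (1 cm = 1e4 um): x = 2.795 um


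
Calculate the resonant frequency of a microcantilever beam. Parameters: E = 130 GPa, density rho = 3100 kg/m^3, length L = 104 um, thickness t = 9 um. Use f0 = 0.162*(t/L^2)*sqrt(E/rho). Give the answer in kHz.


Step 1: Convert units to SI.
t_SI = 9e-6 m, L_SI = 104e-6 m
Step 2: Calculate sqrt(E/rho).
sqrt(130e9 / 3100) = 6475.76 m/s
Step 3: Compute f0.
f0 = 0.162 * 9e-6 / (104e-6)^2 * 6475.76 = 872934.4 Hz = 872.93 kHz


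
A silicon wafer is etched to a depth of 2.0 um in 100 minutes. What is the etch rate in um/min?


Step 1: Etch rate = depth / time
Step 2: rate = 2.0 / 100
rate = 0.02 um/min


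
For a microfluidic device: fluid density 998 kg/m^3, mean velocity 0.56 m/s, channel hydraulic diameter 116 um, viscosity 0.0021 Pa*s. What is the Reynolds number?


Step 1: Convert Dh to meters: Dh = 116e-6 m
Step 2: Re = rho * v * Dh / mu
Re = 998 * 0.56 * 116e-6 / 0.0021
Re = 30.871


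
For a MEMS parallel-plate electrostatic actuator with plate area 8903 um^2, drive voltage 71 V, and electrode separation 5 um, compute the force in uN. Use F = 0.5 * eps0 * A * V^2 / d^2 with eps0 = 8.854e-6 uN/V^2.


Step 1: Identify parameters.
eps0 = 8.854e-6 uN/V^2, A = 8903 um^2, V = 71 V, d = 5 um
Step 2: Compute V^2 = 71^2 = 5041
Step 3: Compute d^2 = 5^2 = 25
Step 4: F = 0.5 * 8.854e-6 * 8903 * 5041 / 25
F = 7.947 uN


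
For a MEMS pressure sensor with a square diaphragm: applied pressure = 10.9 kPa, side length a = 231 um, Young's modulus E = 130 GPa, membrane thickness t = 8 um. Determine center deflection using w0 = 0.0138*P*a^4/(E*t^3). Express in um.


Step 1: Convert pressure to compatible units (E is in GPa, so P in GPa).
P = 10.9 kPa = 10.9e-6 GPa
Step 2: Compute numerator: 0.0138 * P * a^4.
a^4 = 231^4 = 2847396321
numerator = 0.0138 * 10.9e-6 * 2847396321 = 4.283e+02
Step 3: Compute denominator: E * t^3 = 130 * 8^3 = 66560
Step 4: w0 = numerator / denominator = 4.283e+02 / 66560 = 0.0064 um


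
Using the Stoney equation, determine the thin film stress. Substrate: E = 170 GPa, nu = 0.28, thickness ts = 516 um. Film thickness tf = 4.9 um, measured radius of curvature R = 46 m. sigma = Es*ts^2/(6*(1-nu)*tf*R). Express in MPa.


Step 1: Compute numerator: Es * ts^2 = 170 * 516^2 = 45263520 (GPa*um^2)
Step 2: Compute denominator (R in um): 6*(1-nu)*tf*R = 6*0.72*4.9*46e6 = 973728000.0 (um^2)
Step 3: sigma (GPa) = 45263520 / 973728000.0 = 4.6485e-02 GPa
Step 4: Convert to MPa (x1000): sigma = 46.5 MPa


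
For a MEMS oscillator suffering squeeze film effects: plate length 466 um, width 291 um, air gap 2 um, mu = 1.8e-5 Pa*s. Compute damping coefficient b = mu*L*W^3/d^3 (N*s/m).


Step 1: Convert to SI.
L = 466e-6 m, W = 291e-6 m, d = 2e-6 m
Step 2: W^3 = (291e-6)^3 = 2.46e-11 m^3
Step 3: d^3 = (2e-6)^3 = 8.00e-18 m^3
Step 4: b = 1.8e-5 * 466e-6 * 2.46e-11 / 8.00e-18
b = 2.58e-02 N*s/m


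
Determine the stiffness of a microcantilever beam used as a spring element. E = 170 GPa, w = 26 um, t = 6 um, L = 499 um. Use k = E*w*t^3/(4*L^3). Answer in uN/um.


Step 1: Convert E to consistent units (1 GPa = 1000 uN/um^2).
E = 170 GPa = 170000 uN/um^2
Step 2: Compute t^3 = 6^3 = 216
Step 3: Compute L^3 = 499^3 = 124251499
Step 4: k = 170000 * 26 * 216 / (4 * 124251499)
k = 1.9209 uN/um


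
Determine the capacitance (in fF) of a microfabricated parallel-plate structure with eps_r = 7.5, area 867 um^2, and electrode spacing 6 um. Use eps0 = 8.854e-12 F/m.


Step 1: Convert area to m^2: A = 867e-12 m^2
Step 2: Convert gap to m: d = 6e-6 m
Step 3: C = eps0 * eps_r * A / d
C = 8.854e-12 * 7.5 * 867e-12 / 6e-6
Step 4: Convert to fF (multiply by 1e15).
C = 9.6 fF


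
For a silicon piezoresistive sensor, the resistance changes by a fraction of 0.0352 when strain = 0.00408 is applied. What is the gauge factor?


Step 1: Identify values.
dR/R = 0.0352, strain = 0.00408
Step 2: GF = (dR/R) / strain = 0.0352 / 0.00408
GF = 8.6


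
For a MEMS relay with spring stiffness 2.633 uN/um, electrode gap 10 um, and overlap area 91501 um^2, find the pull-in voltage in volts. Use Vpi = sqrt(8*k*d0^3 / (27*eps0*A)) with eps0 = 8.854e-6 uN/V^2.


Step 1: Compute numerator: 8 * k * d0^3 = 8 * 2.633 * 10^3 = 21064.0
Step 2: Compute denominator: 27 * eps0 * A = 27 * 8.854e-6 * 91501 = 21.874046
Step 3: Vpi = sqrt(21064.0 / 21.874046)
Vpi = 31.03 V


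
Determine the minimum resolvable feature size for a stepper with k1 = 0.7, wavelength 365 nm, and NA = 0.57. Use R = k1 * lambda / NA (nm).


Step 1: Identify values: k1 = 0.7, lambda = 365 nm, NA = 0.57
Step 2: R = k1 * lambda / NA
R = 0.7 * 365 / 0.57
R = 448.2 nm


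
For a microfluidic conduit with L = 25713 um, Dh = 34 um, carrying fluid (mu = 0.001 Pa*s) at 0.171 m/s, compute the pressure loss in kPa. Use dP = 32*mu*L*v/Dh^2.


Step 1: Convert to SI: L = 25713e-6 m, Dh = 34e-6 m
Step 2: dP = 32 * 0.001 * 25713e-6 * 0.171 / (34e-6)^2
Step 3: dP = 121714.13 Pa
Step 4: Convert to kPa: dP = 121.71 kPa


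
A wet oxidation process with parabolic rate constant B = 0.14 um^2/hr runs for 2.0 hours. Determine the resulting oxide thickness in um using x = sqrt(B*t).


Step 1: Compute B*t = 0.14 * 2.0 = 0.28
Step 2: x = sqrt(0.28)
x = 0.529 um


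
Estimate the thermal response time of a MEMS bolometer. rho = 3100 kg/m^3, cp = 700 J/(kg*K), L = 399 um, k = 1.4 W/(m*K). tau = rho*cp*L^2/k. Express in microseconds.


Step 1: Convert L to m: L = 399e-6 m
Step 2: L^2 = (399e-6)^2 = 1.59201e-07 m^2
Step 3: tau = 3100 * 700 * 1.59201e-07 / 1.4 = 2.4676155e-01 s
Step 4: Convert to microseconds (multiply by 1e6).
tau = 246761.55 us


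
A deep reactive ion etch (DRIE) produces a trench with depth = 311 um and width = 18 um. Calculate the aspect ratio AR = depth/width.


Step 1: AR = depth / width
Step 2: AR = 311 / 18
AR = 17.3


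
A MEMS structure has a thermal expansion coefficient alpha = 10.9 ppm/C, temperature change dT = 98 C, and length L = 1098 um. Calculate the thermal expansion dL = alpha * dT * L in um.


Step 1: Convert CTE: alpha = 10.9 ppm/C = 10.9e-6 /C
Step 2: dL = 10.9e-6 * 98 * 1098
dL = 1.1729 um


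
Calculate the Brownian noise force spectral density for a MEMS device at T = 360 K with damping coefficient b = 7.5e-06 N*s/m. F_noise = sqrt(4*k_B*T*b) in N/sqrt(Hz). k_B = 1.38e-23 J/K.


Step 1: Compute 4 * k_B * T * b
= 4 * 1.38e-23 * 360 * 7.5e-06
= 1.4904e-25 N^2/Hz
Step 2: F_noise = sqrt(1.4904e-25)
F_noise = 3.86e-13 N/sqrt(Hz)


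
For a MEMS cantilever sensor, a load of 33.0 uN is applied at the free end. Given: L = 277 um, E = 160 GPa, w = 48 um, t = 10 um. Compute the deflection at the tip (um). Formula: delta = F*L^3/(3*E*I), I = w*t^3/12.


Step 1: Calculate the second moment of area.
I = w * t^3 / 12 = 48 * 10^3 / 12 = 4000.0 um^4
Step 2: Convert E to consistent units (1 GPa = 1000 uN/um^2).
E = 160 GPa = 160000 uN/um^2
Step 3: Calculate tip deflection.
delta = F * L^3 / (3 * E * I)
delta = 33.0 * 277^3 / (3 * 160000 * 4000.0)
delta = 0.3653 um


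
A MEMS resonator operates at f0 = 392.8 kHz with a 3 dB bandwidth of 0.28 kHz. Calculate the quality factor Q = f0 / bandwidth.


Step 1: Q = f0 / bandwidth
Step 2: Q = 392.8 / 0.28
Q = 1402.9


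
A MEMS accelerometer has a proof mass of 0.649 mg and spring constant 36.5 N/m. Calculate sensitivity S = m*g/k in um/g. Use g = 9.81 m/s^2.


Step 1: Convert mass: m = 0.649 mg = 6.49e-07 kg
Step 2: S = m * g / k = 6.49e-07 * 9.81 / 36.5
Step 3: S = 1.74e-07 m/g
Step 4: Convert to um/g: S = 0.174 um/g


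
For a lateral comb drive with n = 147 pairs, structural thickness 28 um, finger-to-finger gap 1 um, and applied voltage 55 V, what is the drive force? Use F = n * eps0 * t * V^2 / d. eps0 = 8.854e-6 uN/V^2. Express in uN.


Step 1: Parameters: n=147, eps0=8.854e-6 uN/V^2, t=28 um, V=55 V, d=1 um
Step 2: V^2 = 3025
Step 3: F = 147 * 8.854e-6 * 28 * 3025 / 1
F = 110.24 uN


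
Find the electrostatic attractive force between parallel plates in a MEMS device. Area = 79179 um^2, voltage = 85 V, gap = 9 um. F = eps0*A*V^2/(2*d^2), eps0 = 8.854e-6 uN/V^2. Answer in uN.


Step 1: Identify parameters.
eps0 = 8.854e-6 uN/V^2, A = 79179 um^2, V = 85 V, d = 9 um
Step 2: Compute V^2 = 85^2 = 7225
Step 3: Compute d^2 = 9^2 = 81
Step 4: F = 0.5 * 8.854e-6 * 79179 * 7225 / 81
F = 31.266 uN


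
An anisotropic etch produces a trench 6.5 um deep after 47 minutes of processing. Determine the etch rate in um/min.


Step 1: Etch rate = depth / time
Step 2: rate = 6.5 / 47
rate = 0.138 um/min


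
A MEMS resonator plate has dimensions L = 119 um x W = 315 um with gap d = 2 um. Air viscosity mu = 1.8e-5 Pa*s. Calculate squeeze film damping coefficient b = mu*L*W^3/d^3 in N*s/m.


Step 1: Convert to SI.
L = 119e-6 m, W = 315e-6 m, d = 2e-6 m
Step 2: W^3 = (315e-6)^3 = 3.13e-11 m^3
Step 3: d^3 = (2e-6)^3 = 8.00e-18 m^3
Step 4: b = 1.8e-5 * 119e-6 * 3.13e-11 / 8.00e-18
b = 8.37e-03 N*s/m


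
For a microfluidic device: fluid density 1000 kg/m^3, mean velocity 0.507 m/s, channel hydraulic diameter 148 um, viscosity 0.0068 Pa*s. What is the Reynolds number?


Step 1: Convert Dh to meters: Dh = 148e-6 m
Step 2: Re = rho * v * Dh / mu
Re = 1000 * 0.507 * 148e-6 / 0.0068
Re = 11.035


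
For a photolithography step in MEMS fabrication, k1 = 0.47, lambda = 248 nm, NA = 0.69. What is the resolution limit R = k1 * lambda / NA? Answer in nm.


Step 1: Identify values: k1 = 0.47, lambda = 248 nm, NA = 0.69
Step 2: R = k1 * lambda / NA
R = 0.47 * 248 / 0.69
R = 168.9 nm


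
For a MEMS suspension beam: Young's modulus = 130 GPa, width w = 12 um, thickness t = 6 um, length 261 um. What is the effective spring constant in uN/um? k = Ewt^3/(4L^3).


Step 1: Convert E to consistent units (1 GPa = 1000 uN/um^2).
E = 130 GPa = 130000 uN/um^2
Step 2: Compute t^3 = 6^3 = 216
Step 3: Compute L^3 = 261^3 = 17779581
Step 4: k = 130000 * 12 * 216 / (4 * 17779581)
k = 4.738 uN/um


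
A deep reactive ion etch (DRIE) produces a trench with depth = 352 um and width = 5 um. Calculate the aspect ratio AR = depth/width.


Step 1: AR = depth / width
Step 2: AR = 352 / 5
AR = 70.4


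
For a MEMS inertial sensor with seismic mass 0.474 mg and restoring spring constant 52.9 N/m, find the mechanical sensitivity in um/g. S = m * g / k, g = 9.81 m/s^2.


Step 1: Convert mass: m = 0.474 mg = 4.74e-07 kg
Step 2: S = m * g / k = 4.74e-07 * 9.81 / 52.9
Step 3: S = 8.79e-08 m/g
Step 4: Convert to um/g: S = 0.088 um/g


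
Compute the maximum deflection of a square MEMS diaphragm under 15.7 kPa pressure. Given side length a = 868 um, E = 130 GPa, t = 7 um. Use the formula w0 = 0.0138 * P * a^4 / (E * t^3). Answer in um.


Step 1: Convert pressure to compatible units (E is in GPa, so P in GPa).
P = 15.7 kPa = 15.7e-6 GPa
Step 2: Compute numerator: 0.0138 * P * a^4.
a^4 = 868^4 = 567647723776
numerator = 0.0138 * 15.7e-6 * 567647723776 = 1.229866e+05
Step 3: Compute denominator: E * t^3 = 130 * 7^3 = 44590
Step 4: w0 = numerator / denominator = 1.229866e+05 / 44590 = 2.7582 um


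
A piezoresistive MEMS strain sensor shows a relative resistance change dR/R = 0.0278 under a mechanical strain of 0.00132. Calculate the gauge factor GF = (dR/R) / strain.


Step 1: Identify values.
dR/R = 0.0278, strain = 0.00132
Step 2: GF = (dR/R) / strain = 0.0278 / 0.00132
GF = 21.1


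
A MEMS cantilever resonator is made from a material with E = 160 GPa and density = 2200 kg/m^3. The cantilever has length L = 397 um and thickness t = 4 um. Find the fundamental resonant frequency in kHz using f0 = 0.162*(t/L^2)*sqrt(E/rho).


Step 1: Convert units to SI.
t_SI = 4e-6 m, L_SI = 397e-6 m
Step 2: Calculate sqrt(E/rho).
sqrt(160e9 / 2200) = 8528.03 m/s
Step 3: Compute f0.
f0 = 0.162 * 4e-6 / (397e-6)^2 * 8528.03 = 35062.5 Hz = 35.06 kHz


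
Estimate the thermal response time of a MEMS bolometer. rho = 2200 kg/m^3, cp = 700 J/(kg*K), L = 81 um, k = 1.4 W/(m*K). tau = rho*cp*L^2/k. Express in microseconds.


Step 1: Convert L to m: L = 81e-6 m
Step 2: L^2 = (81e-6)^2 = 6.561e-09 m^2
Step 3: tau = 2200 * 700 * 6.561e-09 / 1.4 = 7.2171e-03 s
Step 4: Convert to microseconds (multiply by 1e6).
tau = 7217.1 us


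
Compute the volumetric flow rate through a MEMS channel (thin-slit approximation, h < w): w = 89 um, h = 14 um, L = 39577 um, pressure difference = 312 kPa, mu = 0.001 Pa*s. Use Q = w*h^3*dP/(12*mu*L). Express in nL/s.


Step 1: Convert all dimensions to SI (meters).
w = 89e-6 m, h = 14e-6 m, L = 39577e-6 m, dP = 312e3 Pa
Step 2: Q = w * h^3 * dP / (12 * mu * L)
Q = 89e-6 * (14e-6)^3 * 312e3 / (12 * 0.001 * 39577e-6) = 1.6043702e-10 m^3/s
Step 3: Convert Q from m^3/s to nL/s (1 m^3 = 1e12 nL, so multiply by 1e12).
Q = 160.437 nL/s


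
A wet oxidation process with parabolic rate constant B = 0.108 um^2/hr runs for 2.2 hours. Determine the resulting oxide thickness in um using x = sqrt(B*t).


Step 1: Compute B*t = 0.108 * 2.2 = 0.2376
Step 2: x = sqrt(0.2376)
x = 0.487 um


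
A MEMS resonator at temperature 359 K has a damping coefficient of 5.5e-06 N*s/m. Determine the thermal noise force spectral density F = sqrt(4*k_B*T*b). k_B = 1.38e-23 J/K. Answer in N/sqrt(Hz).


Step 1: Compute 4 * k_B * T * b
= 4 * 1.38e-23 * 359 * 5.5e-06
= 1.0899e-25 N^2/Hz
Step 2: F_noise = sqrt(1.0899e-25)
F_noise = 3.30e-13 N/sqrt(Hz)
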